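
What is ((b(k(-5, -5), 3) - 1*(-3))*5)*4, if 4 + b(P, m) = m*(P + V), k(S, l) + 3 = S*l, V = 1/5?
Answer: 1312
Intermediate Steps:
V = ⅕ ≈ 0.20000
k(S, l) = -3 + S*l
b(P, m) = -4 + m*(⅕ + P) (b(P, m) = -4 + m*(P + ⅕) = -4 + m*(⅕ + P))
((b(k(-5, -5), 3) - 1*(-3))*5)*4 = (((-4 + (⅕)*3 + (-3 - 5*(-5))*3) - 1*(-3))*5)*4 = (((-4 + ⅗ + (-3 + 25)*3) + 3)*5)*4 = (((-4 + ⅗ + 22*3) + 3)*5)*4 = (((-4 + ⅗ + 66) + 3)*5)*4 = ((313/5 + 3)*5)*4 = ((328/5)*5)*4 = 328*4 = 1312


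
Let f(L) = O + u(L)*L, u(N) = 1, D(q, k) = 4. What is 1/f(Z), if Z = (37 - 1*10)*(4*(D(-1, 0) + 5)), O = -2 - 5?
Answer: 1/965 ≈ 0.0010363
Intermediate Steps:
O = -7
Z = 972 (Z = (37 - 1*10)*(4*(4 + 5)) = (37 - 10)*(4*9) = 27*36 = 972)
f(L) = -7 + L (f(L) = -7 + 1*L = -7 + L)
1/f(Z) = 1/(-7 + 972) = 1/965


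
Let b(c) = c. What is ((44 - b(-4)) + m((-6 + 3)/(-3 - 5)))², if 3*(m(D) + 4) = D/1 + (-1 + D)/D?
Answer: 9840769/5184 ≈ 1898.3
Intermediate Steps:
m(D) = -4 + D/3 + (-1 + D)/(3*D) (m(D) = -4 + (D/1 + (-1 + D)/D)/3 = -4 + (D*1 + (-1 + D)/D)/3 = -4 + (D + (-1 + D)/D)/3 = -4 + (D/3 + (-1 + D)/(3*D)) = -4 + D/3 + (-1 + D)/(3*D))
((44 - b(-4)) + m((-6 + 3)/(-3 - 5)))² = ((44 - 1*(-4)) + (-1 + ((-6 + 3)/(-3 - 5))*(-11 + (-6 + 3)/(-3 - 5)))/(3*(((-6 + 3)/(-3 - 5)))))² = ((44 + 4) + (-1 + (-3/(-8))*(-11 - 3/(-8)))/(3*((-3/(-8)))))² = (48 + (-1 + (-3*(-⅛))*(-11 - 3*(-⅛)))/(3*((-3*(-⅛)))))² = (48 + (-1 + 3*(-11 + 3/8)/8)/(3*(3/8)))² = (48 + (⅓)*(8/3)*(-1 + (3/8)*(-85/8)))² = (48 + (⅓)*(8/3)*(-1 - 255/64))² = (48 + (⅓)*(8/3)*(-319/64))² = (48 - 319/72)² = (3137/72)² = 9840769/5184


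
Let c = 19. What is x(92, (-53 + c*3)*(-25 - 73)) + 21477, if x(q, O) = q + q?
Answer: 21661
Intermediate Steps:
x(q, O) = 2*q
x(92, (-53 + c*3)*(-25 - 73)) + 21477 = 2*92 + 21477 = 184 + 21477 = 21661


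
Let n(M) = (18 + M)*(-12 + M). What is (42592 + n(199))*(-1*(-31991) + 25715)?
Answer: 4799465726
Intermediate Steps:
n(M) = (-12 + M)*(18 + M)
(42592 + n(199))*(-1*(-31991) + 25715) = (42592 + (-216 + 199² + 6*199))*(-1*(-31991) + 25715) = (42592 + (-216 + 39601 + 1194))*(31991 + 25715) = (42592 + 40579)*57706 = 83171*57706 = 4799465726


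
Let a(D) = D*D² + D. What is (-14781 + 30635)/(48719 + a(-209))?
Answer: -15854/9080819 ≈ -0.0017459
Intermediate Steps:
a(D) = D + D³ (a(D) = D³ + D = D + D³)
(-14781 + 30635)/(48719 + a(-209)) = (-14781 + 30635)/(48719 + (-209 + (-209)³)) = 15854/(48719 + (-209 - 9129329)) = 15854/(48719 - 9129538) = 15854/(-9080819) = 15854*(-1/9080819) = -15854/9080819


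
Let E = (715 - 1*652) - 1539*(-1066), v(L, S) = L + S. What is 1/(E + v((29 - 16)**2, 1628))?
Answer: 1/1642434 ≈ 6.0885e-7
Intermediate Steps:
E = 1640637 (E = (715 - 652) + 1640574 = 63 + 1640574 = 1640637)
1/(E + v((29 - 16)**2, 1628)) = 1/(1640637 + ((29 - 16)**2 + 1628)) = 1/(1640637 + (13**2 + 1628)) = 1/(1640637 + (169 + 1628)) = 1/(1640637 + 1797) = 1/1642434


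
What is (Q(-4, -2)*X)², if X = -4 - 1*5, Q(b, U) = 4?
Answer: 1296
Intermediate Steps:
X = -9 (X = -4 - 5 = -9)
(Q(-4, -2)*X)² = (4*(-9))² = (-36)² = 1296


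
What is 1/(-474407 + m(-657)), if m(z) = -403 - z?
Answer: -1/474153 ≈ -2.1090e-6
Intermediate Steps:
1/(-474407 + m(-657)) = 1/(-474407 + (-403 - 1*(-657))) = 1/(-474407 + (-403 + 657)) = 1/(-474407 + 254) = 1/(-474153) = -1/474153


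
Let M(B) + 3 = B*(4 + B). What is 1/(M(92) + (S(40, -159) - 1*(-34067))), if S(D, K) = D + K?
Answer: 1/42777 ≈ 2.3377e-5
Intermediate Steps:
M(B) = -3 + B*(4 + B)
1/(M(92) + (S(40, -159) - 1*(-34067))) = 1/((-3 + 92² + 4*92) + ((40 - 159) - 1*(-34067))) = 1/((-3 + 8464 + 368) + (-119 + 34067)) = 1/(8829 + 33948) = 1/42777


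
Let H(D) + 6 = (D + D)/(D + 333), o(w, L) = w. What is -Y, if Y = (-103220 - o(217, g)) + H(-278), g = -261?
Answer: 5689921/55 ≈ 1.0345e+5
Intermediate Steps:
H(D) = -6 + 2*D/(333 + D) (H(D) = -6 + (D + D)/(D + 333) = -6 + (2*D)/(333 + D) = -6 + 2*D/(333 + D))
Y = -5689921/55 (Y = (-103220 - 1*217) + 2*(-999 - 2*(-278))/(333 - 278) = (-103220 - 217) + 2*(-999 + 556)/55 = -103437 + 2*(1/55)*(-443) = -103437 - 886/55 = -5689921/55 ≈ -1.0345e+5)
-Y = -1*(-5689921/55) = 5689921/55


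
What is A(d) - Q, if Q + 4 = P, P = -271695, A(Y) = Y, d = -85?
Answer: 271614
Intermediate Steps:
Q = -271699 (Q = -4 - 271695 = -271699)
A(d) - Q = -85 - 1*(-271699) = -85 + 271699 = 271614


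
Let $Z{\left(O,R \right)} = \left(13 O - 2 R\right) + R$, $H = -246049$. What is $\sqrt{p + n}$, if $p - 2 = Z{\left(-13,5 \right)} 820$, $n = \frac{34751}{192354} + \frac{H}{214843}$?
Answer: $\frac{i \sqrt{243671540538888999450125718}}{41325910422} \approx 377.73 i$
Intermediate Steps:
$Z{\left(O,R \right)} = - R + 13 O$ ($Z{\left(O,R \right)} = \left(- 2 R + 13 O\right) + R = - R + 13 O$)
$n = - \frac{39862500253}{41325910422}$ ($n = \frac{34751}{192354} - \frac{246049}{214843} = - \frac{39862500253}{41325910422} \approx -0.96459$)
$p = -142678$ ($p = 2 + \left(\left(-1\right) 5 + 13 \left(-13\right)\right) 820 = 2 + \left(-5 - 169\right) 820 = 2 - 142680 = -142678$)
$\sqrt{p + n} = \sqrt{-142678 - \frac{39862500253}{41325910422}} = \sqrt{- \frac{5896338109690369}{41325910422}} = \frac{i \sqrt{243671540538888999450125718}}{41325910422}$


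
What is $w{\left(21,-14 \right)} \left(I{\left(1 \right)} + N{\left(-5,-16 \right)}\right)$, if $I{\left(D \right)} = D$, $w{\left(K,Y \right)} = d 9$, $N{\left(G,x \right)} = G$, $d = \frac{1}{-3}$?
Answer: $12$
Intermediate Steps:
$d = - \frac{1}{3} \approx -0.33333$
$w{\left(K,Y \right)} = -3$ ($w{\left(K,Y \right)} = \left(- \frac{1}{3}\right) 9 = -3$)
$w{\left(21,-14 \right)} \left(I{\left(1 \right)} + N{\left(-5,-16 \right)}\right) = - 3 \left(1 - 5\right) = \left(-3\right) \left(-4\right) = 12$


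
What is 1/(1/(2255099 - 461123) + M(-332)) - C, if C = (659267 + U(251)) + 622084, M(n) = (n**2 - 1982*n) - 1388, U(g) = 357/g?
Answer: -442461033735542566362/345307837275611 ≈ -1.2814e+6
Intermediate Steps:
M(n) = -1388 + n**2 - 1982*n
C = 321619458/251 (C = (659267 + 357/251) + 622084 = 165476374/251 + 622084 = 321619458/251 ≈ 1.2814e+6)
1/(1/(2255099 - 461123) + M(-332)) - C = 1/(1/(2255099 - 461123) + (-1388 + (-332)**2 - 1982*(-332))) - 1*321619458/251 = 1/(1/1793976 + (-1388 + 110224 + 658024)) - 321619458/251 = 1/(1/1793976 + 766860) - 321619458/251 = 1/(1375728435361/1793976) - 321619458/251 = 1793976/1375728435361 - 321619458/251 = -442461033735542566362/345307837275611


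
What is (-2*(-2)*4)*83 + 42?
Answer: 1370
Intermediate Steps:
(-2*(-2)*4)*83 + 42 = (4*4)*83 + 42 = 16*83 + 42 = 1328 + 42 = 1370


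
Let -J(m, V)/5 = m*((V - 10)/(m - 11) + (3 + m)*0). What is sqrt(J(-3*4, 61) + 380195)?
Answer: 5*sqrt(8042111)/23 ≈ 616.49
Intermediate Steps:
J(m, V) = -5*m*(-10 + V)/(-11 + m) (J(m, V) = -5*m*((V - 10)/(m - 11) + (3 + m)*0) = -5*m*((-10 + V)/(-11 + m) + 0) = -5*m*(-10 + V)/(-11 + m))
sqrt(J(-3*4, 61) + 380195) = sqrt(5*(-3*4)*(10 - 1*61)/(-11 - 3*4) + 380195) = sqrt(5*(-12)*(10 - 61)/(-11 - 12) + 380195) = sqrt(5*(-12)*(-51)/(-23) + 380195) = sqrt(5*(-12)*(-1/23)*(-51) + 380195) = sqrt(-3060/23 + 380195) = sqrt(8741425/23) = 5*sqrt(8042111)/23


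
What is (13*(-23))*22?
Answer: -6578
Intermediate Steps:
(13*(-23))*22 = -299*22 = -6578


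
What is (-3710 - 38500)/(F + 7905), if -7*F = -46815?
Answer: -3283/1135 ≈ -2.8925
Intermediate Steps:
F = 46815/7 (F = -⅐*(-46815) = 46815/7 ≈ 6687.9)
(-3710 - 38500)/(F + 7905) = (-3710 - 38500)/(46815/7 + 7905) = -42210/102150/7 = -42210*7/102150 = -3283/1135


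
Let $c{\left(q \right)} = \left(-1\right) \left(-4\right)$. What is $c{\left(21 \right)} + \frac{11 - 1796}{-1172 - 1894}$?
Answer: $\frac{669}{146} \approx 4.5822$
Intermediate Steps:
$c{\left(q \right)} = 4$
$c{\left(21 \right)} + \frac{11 - 1796}{-1172 - 1894} = 4 + \frac{11 - 1796}{-1172 - 1894} = 4 - \frac{1785}{-3066} = 4 - - \frac{85}{146} = 4 + \frac{85}{146} = \frac{669}{146}$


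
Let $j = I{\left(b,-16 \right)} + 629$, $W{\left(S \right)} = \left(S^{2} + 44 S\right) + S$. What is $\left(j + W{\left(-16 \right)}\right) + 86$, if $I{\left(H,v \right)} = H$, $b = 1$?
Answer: $252$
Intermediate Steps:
$W{\left(S \right)} = S^{2} + 45 S$
$j = 630$ ($j = 1 + 629 = 630$)
$\left(j + W{\left(-16 \right)}\right) + 86 = \left(630 - 16 \left(45 - 16\right)\right) + 86 = \left(630 - 464\right) + 86 = 166 + 86 = 252$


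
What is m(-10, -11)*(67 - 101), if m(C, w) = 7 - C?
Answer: -578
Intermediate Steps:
m(-10, -11)*(67 - 101) = (7 - 1*(-10))*(67 - 101) = (7 + 10)*(-34) = 17*(-34) = -578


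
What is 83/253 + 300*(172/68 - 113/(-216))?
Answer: 70922323/77418 ≈ 916.10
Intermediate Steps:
83/253 + 300*(172/68 - 113/(-216)) = 83*(1/253) + 300*(172*(1/68) - 113*(-1/216)) = 83/253 + 300*(43/17 + 113/216) = 83/253 + 300*(11209/3672) = 83/253 + 280225/306 = 70922323/77418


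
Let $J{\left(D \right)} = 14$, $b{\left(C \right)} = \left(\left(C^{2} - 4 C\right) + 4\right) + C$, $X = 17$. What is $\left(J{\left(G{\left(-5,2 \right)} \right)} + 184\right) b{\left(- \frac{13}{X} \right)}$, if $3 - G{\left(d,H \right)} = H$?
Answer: $\frac{393624}{289} \approx 1362.0$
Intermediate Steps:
$b{\left(C \right)} = 4 + C^{2} - 3 C$ ($b{\left(C \right)} = \left(4 + C^{2} - 4 C\right) + C = 4 + C^{2} - 3 C$)
$G{\left(d,H \right)} = 3 - H$
$\left(J{\left(G{\left(-5,2 \right)} \right)} + 184\right) b{\left(- \frac{13}{X} \right)} = \left(14 + 184\right) \left(4 + \left(- \frac{13}{17}\right)^{2} - 3 \left(- \frac{13}{17}\right)\right) = 198 \left(4 + \left(\left(-13\right) \frac{1}{17}\right)^{2} - 3 \left(\left(-13\right) \frac{1}{17}\right)\right) = 198 \left(4 + \left(- \frac{13}{17}\right)^{2} - - \frac{39}{17}\right) = 198 \left(4 + \frac{169}{289} + \frac{39}{17}\right) = 198 \cdot \frac{1988}{289} = \frac{393624}{289}$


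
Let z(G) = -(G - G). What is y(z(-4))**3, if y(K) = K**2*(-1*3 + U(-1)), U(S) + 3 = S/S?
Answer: 0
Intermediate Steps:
U(S) = -2 (U(S) = -3 + S/S = -3 + 1 = -2)
z(G) = 0 (z(G) = -1*0 = 0)
y(K) = -5*K**2 (y(K) = K**2*(-1*3 - 2) = K**2*(-3 - 2) = K**2*(-5) = -5*K**2)
y(z(-4))**3 = (-5*0**2)**3 = (-5*0)**3 = 0**3 = 0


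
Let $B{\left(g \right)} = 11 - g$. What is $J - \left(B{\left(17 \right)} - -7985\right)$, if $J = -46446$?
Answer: $-54425$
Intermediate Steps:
$J - \left(B{\left(17 \right)} - -7985\right) = -46446 - \left(\left(11 - 17\right) - -7985\right) = -46446 - \left(\left(11 - 17\right) + 7985\right) = -46446 - \left(-6 + 7985\right) = -46446 - 7979 = -54425$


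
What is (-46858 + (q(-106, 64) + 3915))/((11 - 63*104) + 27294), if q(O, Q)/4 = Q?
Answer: -42687/20753 ≈ -2.0569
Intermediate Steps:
q(O, Q) = 4*Q
(-46858 + (q(-106, 64) + 3915))/((11 - 63*104) + 27294) = (-46858 + (4*64 + 3915))/((11 - 63*104) + 27294) = (-46858 + (256 + 3915))/((11 - 6552) + 27294) = (-46858 + 4171)/(-6541 + 27294) = -42687/20753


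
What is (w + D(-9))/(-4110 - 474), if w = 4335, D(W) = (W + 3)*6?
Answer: -1433/1528 ≈ -0.93783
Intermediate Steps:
D(W) = 18 + 6*W (D(W) = (3 + W)*6 = 18 + 6*W)
(w + D(-9))/(-4110 - 474) = (4335 + (18 + 6*(-9)))/(-4110 - 474) = (4335 + (18 - 54))/(-4584) = (4335 - 36)*(-1/4584) = 4299*(-1/4584) = -1433/1528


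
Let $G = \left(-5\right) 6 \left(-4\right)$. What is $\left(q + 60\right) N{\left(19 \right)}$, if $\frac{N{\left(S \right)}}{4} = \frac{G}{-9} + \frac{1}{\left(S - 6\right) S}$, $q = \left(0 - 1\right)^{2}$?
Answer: $- \frac{2409988}{741} \approx -3252.3$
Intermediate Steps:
$G = 120$ ($G = \left(-30\right) \left(-4\right) = 120$)
$q = 1$ ($q = \left(-1\right)^{2} = 1$)
$N{\left(S \right)} = - \frac{160}{3} + \frac{4}{S \left(-6 + S\right)}$ ($N{\left(S \right)} = 4 \left(\frac{120}{-9} + \frac{1}{\left(S - 6\right) S}\right) = 4 \left(120 \left(- \frac{1}{9}\right) + \frac{1}{\left(-6 + S\right) S}\right) = 4 \left(- \frac{40}{3} + \frac{1}{S \left(-6 + S\right)}\right) = - \frac{160}{3} + \frac{4}{S \left(-6 + S\right)}$)
$\left(q + 60\right) N{\left(19 \right)} = \left(1 + 60\right) \frac{4 \left(3 - 40 \cdot 19^{2} + 240 \cdot 19\right)}{3 \cdot 19 \left(-6 + 19\right)} = 61 \cdot \frac{4}{3} \cdot \frac{1}{19} \cdot \frac{1}{13} \left(3 - 14440 + 4560\right) = 61 \cdot \frac{4}{3} \cdot \frac{1}{19} \cdot \frac{1}{13} \left(-9877\right) = 61 \left(- \frac{39508}{741}\right) = - \frac{2409988}{741}$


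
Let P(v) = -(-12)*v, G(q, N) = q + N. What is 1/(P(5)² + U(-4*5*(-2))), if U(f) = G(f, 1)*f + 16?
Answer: 1/5256 ≈ 0.00019026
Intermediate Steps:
G(q, N) = N + q
U(f) = 16 + f*(1 + f) (U(f) = (1 + f)*f + 16 = f*(1 + f) + 16 = 16 + f*(1 + f))
P(v) = 12*v
1/(P(5)² + U(-4*5*(-2))) = 1/((12*5)² + (16 + (-4*5*(-2))*(1 - 4*5*(-2)))) = 1/(60² + (16 + (-20*(-2))*(1 - 20*(-2)))) = 1/(3600 + (16 + 40*(1 + 40))) = 1/(3600 + (16 + 40*41)) = 1/(3600 + (16 + 1640)) = 1/(3600 + 1656) = 1/5256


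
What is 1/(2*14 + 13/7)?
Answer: 7/209 ≈ 0.033493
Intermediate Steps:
1/(2*14 + 13/7) = 1/(28 + 13*(⅐)) = 1/(28 + 13/7) = 1/(209/7) = 7/209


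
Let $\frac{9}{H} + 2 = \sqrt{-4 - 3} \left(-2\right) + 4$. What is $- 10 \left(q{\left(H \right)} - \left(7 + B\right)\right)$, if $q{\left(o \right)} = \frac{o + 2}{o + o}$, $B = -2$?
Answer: $\frac{385}{9} + \frac{20 i \sqrt{7}}{9} \approx 42.778 + 5.8794 i$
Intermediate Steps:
$H = \frac{9}{2 - 2 i \sqrt{7}}$ ($H = \frac{9}{-2 + \left(\sqrt{-4 - 3} \left(-2\right) + 4\right)} = \frac{9}{-2 + \left(\sqrt{-7} \left(-2\right) + 4\right)} = \frac{9}{-2 + \left(i \sqrt{7} \left(-2\right) + 4\right)} = \frac{9}{-2 + \left(- 2 i \sqrt{7} + 4\right)} = \frac{9}{-2 + \left(4 - 2 i \sqrt{7}\right)} = \frac{9}{2 - 2 i \sqrt{7}} \approx 0.5625 + 1.4882 i$)
$q{\left(o \right)} = \frac{2 + o}{2 o}$
$- 10 \left(q{\left(H \right)} - \left(7 + B\right)\right) = - 10 \left(\frac{2 + \left(\frac{9}{16} + \frac{9 i \sqrt{7}}{16}\right)}{2 \left(\frac{9}{16} + \frac{9 i \sqrt{7}}{16}\right)} - 5\right) = - 10 \left(\frac{\frac{41}{16} + \frac{9 i \sqrt{7}}{16}}{2 \left(\frac{9}{16} + \frac{9 i \sqrt{7}}{16}\right)} + \left(-7 + 2\right)\right) = - 10 \left(\frac{\frac{41}{16} + \frac{9 i \sqrt{7}}{16}}{2 \left(\frac{9}{16} + \frac{9 i \sqrt{7}}{16}\right)} - 5\right) = - 10 \left(-5 + \frac{\frac{41}{16} + \frac{9 i \sqrt{7}}{16}}{2 \left(\frac{9}{16} + \frac{9 i \sqrt{7}}{16}\right)}\right) = 50 - \frac{5 \left(\frac{41}{16} + \frac{9 i \sqrt{7}}{16}\right)}{\frac{9}{16} + \frac{9 i \sqrt{7}}{16}}$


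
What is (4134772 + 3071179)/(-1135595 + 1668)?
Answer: -7205951/1133927 ≈ -6.3549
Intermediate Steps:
(4134772 + 3071179)/(-1135595 + 1668) = 7205951/(-1133927) = 7205951*(-1/1133927) = -7205951/1133927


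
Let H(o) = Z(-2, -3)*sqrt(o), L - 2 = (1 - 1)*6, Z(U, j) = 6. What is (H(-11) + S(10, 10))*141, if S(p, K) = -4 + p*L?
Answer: 2256 + 846*I*sqrt(11) ≈ 2256.0 + 2805.9*I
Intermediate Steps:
L = 2 (L = 2 + (1 - 1)*6 = 2 + 0*6 = 2 + 0 = 2)
H(o) = 6*sqrt(o)
S(p, K) = -4 + 2*p (S(p, K) = -4 + p*2 = -4 + 2*p)
(H(-11) + S(10, 10))*141 = (6*sqrt(-11) + (-4 + 2*10))*141 = (6*(I*sqrt(11)) + (-4 + 20))*141 = (6*I*sqrt(11) + 16)*141 = (16 + 6*I*sqrt(11))*141 = 2256 + 846*I*sqrt(11)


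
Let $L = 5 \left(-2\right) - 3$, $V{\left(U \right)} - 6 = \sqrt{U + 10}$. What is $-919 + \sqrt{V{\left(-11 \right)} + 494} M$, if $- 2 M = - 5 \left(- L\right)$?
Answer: $-919 + \frac{65 \sqrt{500 + i}}{2} \approx -192.28 + 0.72672 i$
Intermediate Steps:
$V{\left(U \right)} = 6 + \sqrt{10 + U}$ ($V{\left(U \right)} = 6 + \sqrt{U + 10} = 6 + \sqrt{10 + U}$)
$L = -13$ ($L = -10 - 3 = -13$)
$M = \frac{65}{2}$ ($M = - \frac{\left(-5\right) \left(\left(-1\right) \left(-13\right)\right)}{2} = - \frac{\left(-5\right) 13}{2} = \left(- \frac{1}{2}\right) \left(-65\right) = \frac{65}{2} \approx 32.5$)
$-919 + \sqrt{V{\left(-11 \right)} + 494} M = -919 + \sqrt{\left(6 + \sqrt{10 - 11}\right) + 494} \cdot \frac{65}{2} = -919 + \sqrt{\left(6 + \sqrt{-1}\right) + 494} \cdot \frac{65}{2} = -919 + \sqrt{\left(6 + i\right) + 494} \cdot \frac{65}{2} = -919 + \sqrt{500 + i} \frac{65}{2} = -919 + \frac{65 \sqrt{500 + i}}{2}$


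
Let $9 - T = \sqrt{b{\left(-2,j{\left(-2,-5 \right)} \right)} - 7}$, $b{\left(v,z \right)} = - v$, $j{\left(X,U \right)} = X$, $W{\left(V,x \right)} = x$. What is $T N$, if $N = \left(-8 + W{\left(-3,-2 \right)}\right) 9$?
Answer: $-810 + 90 i \sqrt{5} \approx -810.0 + 201.25 i$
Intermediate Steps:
$T = 9 - i \sqrt{5}$ ($T = 9 - \sqrt{\left(-1\right) \left(-2\right) - 7} = 9 - \sqrt{2 - 7} = 9 - \sqrt{-5} = 9 - i \sqrt{5} \approx 9.0 - 2.2361 i$)
$N = -90$ ($N = \left(-8 - 2\right) 9 = \left(-10\right) 9 = -90$)
$T N = \left(9 - i \sqrt{5}\right) \left(-90\right) = -810 + 90 i \sqrt{5}$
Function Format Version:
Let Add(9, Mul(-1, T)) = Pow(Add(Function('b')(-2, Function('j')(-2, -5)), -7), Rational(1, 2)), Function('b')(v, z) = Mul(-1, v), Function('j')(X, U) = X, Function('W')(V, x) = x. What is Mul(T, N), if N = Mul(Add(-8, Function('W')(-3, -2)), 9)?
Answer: Add(-810, Mul(90, I, Pow(5, Rational(1, 2)))) ≈ Add(-810.00, Mul(201.25, I))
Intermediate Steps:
T = Add(9, Mul(-1, I, Pow(5, Rational(1, 2)))) (T = Add(9, Mul(-1, Pow(Add(Mul(-1, -2), -7), Rational(1, 2)))) = Add(9, Mul(-1, Pow(Add(2, -7), Rational(1, 2)))) = Add(9, Mul(-1, Pow(-5, Rational(1, 2)))) = Add(9, Mul(-1, Mul(I, Pow(5, Rational(1, 2))))) = Add(9, Mul(-1, I, Pow(5, Rational(1, 2)))) ≈ Add(9.0000, Mul(-2.2361, I)))
N = -90 (N = Mul(Add(-8, -2), 9) = Mul(-10, 9) = -90)
Mul(T, N) = Mul(Add(9, Mul(-1, I, Pow(5, Rational(1, 2)))), -90) = Add(-810, Mul(90, I, Pow(5, Rational(1, 2))))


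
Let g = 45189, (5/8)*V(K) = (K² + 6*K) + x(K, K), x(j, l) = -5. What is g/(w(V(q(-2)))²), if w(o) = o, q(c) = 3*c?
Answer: 45189/64 ≈ 706.08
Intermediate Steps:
V(K) = -8 + 8*K²/5 + 48*K/5 (V(K) = 8*((K² + 6*K) - 5)/5 = 8*(-5 + K² + 6*K)/5 = -8 + 8*K²/5 + 48*K/5)
g/(w(V(q(-2)))²) = 45189/((-8 + 8*(3*(-2))²/5 + 48*(3*(-2))/5)²) = 45189/((-8 + (8/5)*(-6)² + (48/5)*(-6))²) = 45189/((-8 + (8/5)*36 - 288/5)²) = 45189/((-8 + 288/5 - 288/5)²) = 45189/((-8)²) = 45189/64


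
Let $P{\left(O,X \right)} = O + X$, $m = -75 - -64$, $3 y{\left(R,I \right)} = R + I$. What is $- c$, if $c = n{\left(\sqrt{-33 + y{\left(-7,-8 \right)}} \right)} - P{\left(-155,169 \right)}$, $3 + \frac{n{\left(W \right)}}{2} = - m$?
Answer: $-2$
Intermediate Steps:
$y{\left(R,I \right)} = \frac{I}{3} + \frac{R}{3}$ ($y{\left(R,I \right)} = \frac{R + I}{3} = \frac{I + R}{3} = \frac{I}{3} + \frac{R}{3}$)
$m = -11$ ($m = -75 + 64 = -11$)
$n{\left(W \right)} = 16$ ($n{\left(W \right)} = -6 + 2 \left(\left(-1\right) \left(-11\right)\right) = -6 + 2 \cdot 11 = -6 + 22 = 16$)
$c = 2$ ($c = 16 - \left(-155 + 169\right) = 16 - 14 = 2$)
$- c = \left(-1\right) 2 = -2$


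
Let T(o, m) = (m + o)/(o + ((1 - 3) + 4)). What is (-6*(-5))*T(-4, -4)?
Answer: 120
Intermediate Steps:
T(o, m) = (m + o)/(2 + o) (T(o, m) = (m + o)/(o + (-2 + 4)) = (m + o)/(o + 2) = (m + o)/(2 + o))
(-6*(-5))*T(-4, -4) = (-6*(-5))*((-4 - 4)/(2 - 4)) = 30*(-8/(-2)) = 30*(-1/2*(-8)) = 30*4 = 120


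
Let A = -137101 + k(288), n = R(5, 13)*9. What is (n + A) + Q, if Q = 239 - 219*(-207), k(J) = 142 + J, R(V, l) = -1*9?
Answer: -91180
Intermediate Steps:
R(V, l) = -9
Q = 45572 (Q = 239 + 45333 = 45572)
n = -81 (n = -9*9 = -81)
A = -136671 (A = -137101 + (142 + 288) = -137101 + 430 = -136671)
(n + A) + Q = (-81 - 136671) + 45572 = -136752 + 45572 = -91180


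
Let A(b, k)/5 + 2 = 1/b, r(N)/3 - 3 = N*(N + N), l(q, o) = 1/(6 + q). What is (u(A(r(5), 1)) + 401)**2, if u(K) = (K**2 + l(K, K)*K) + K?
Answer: 61828964463445835236/254476226240721 ≈ 2.4297e+5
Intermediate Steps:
r(N) = 9 + 6*N**2 (r(N) = 9 + 3*(N*(N + N)) = 9 + 3*(N*(2*N)) = 9 + 3*(2*N**2) = 9 + 6*N**2)
A(b, k) = -10 + 5/b
u(K) = K + K**2 + K/(6 + K) (u(K) = (K**2 + K/(6 + K)) + K = K + K**2 + K/(6 + K))
(u(A(r(5), 1)) + 401)**2 = ((-10 + 5/(9 + 6*5**2))*(1 + (1 + (-10 + 5/(9 + 6*5**2)))*(6 + (-10 + 5/(9 + 6*5**2))))/(6 + (-10 + 5/(9 + 6*5**2))) + 401)**2 = ((-10 + 5/(9 + 6*25))*(1 + (1 + (-10 + 5/(9 + 6*25)))*(6 + (-10 + 5/(9 + 6*25))))/(6 + (-10 + 5/(9 + 6*25))) + 401)**2 = ((-10 + 5/(9 + 150))*(1 + (1 + (-10 + 5/(9 + 150)))*(6 + (-10 + 5/(9 + 150))))/(6 + (-10 + 5/(9 + 150))) + 401)**2 = ((-10 + 5/159)*(1 + (1 + (-10 + 5/159))*(6 + (-10 + 5/159)))/(6 + (-10 + 5/159)) + 401)**2 = (-1585*(1 + (1 - 1585/159)*(6 - 1585/159))/(159*(6 - 1585/159)) + 401)**2 = (-1585*(1 - 1426/159*(-631/159))/(159*(-631/159)) + 401)**2 = (-1585/159*(-159/631)*(1 + 899806/25281) + 401)**2 = (-1585/159*(-159/631)*925087/25281 + 401)**2 = (1466262895/15952311 + 401)**2 = (7863139606/15952311)**2 = 61828964463445835236/254476226240721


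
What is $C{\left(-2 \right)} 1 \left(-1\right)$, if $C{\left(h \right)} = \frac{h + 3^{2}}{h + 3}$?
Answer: $-7$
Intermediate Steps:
$C{\left(h \right)} = \frac{9 + h}{3 + h}$ ($C{\left(h \right)} = \frac{h + 9}{3 + h} = \frac{9 + h}{3 + h}$)
$C{\left(-2 \right)} 1 \left(-1\right) = \frac{9 - 2}{3 - 2} \cdot 1 \left(-1\right) = 1^{-1} \cdot 7 \cdot 1 \left(-1\right) = 1 \cdot 7 \cdot 1 \left(-1\right) = 7 \cdot 1 \left(-1\right) = 7 \left(-1\right) = -7$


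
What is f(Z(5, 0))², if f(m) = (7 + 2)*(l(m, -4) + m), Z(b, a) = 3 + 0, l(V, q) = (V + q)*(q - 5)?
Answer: 11664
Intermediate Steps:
l(V, q) = (-5 + q)*(V + q) (l(V, q) = (V + q)*(-5 + q) = (-5 + q)*(V + q))
Z(b, a) = 3
f(m) = 324 - 72*m (f(m) = (7 + 2)*(((-4)² - 5*m - 5*(-4) + m*(-4)) + m) = 9*((16 - 5*m + 20 - 4*m) + m) = 9*((36 - 9*m) + m) = 9*(36 - 8*m) = 324 - 72*m)
f(Z(5, 0))² = (324 - 72*3)² = (324 - 216)² = 108² = 11664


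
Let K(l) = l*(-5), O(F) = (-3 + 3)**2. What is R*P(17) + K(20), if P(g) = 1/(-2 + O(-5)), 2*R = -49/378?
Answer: -21593/216 ≈ -99.968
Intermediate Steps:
R = -7/108 (R = (-49/378)/2 = (-49*1/378)/2 = (1/2)*(-7/54) = -7/108 ≈ -0.064815)
O(F) = 0 (O(F) = 0**2 = 0)
K(l) = -5*l
P(g) = -1/2 (P(g) = 1/(-2 + 0) = 1/(-2) = -1/2)
R*P(17) + K(20) = -7/108*(-1/2) - 5*20 = 7/216 - 100 = -21593/216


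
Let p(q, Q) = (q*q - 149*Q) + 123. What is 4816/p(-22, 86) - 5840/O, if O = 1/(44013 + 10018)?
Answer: -3851809480096/12207 ≈ -3.1554e+8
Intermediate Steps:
O = 1/54031 ≈ 1.8508e-5
p(q, Q) = 123 + q² - 149*Q (p(q, Q) = (q² - 149*Q) + 123 = 123 + q² - 149*Q)
4816/p(-22, 86) - 5840/O = 4816/(123 + (-22)² - 149*86) - 5840/1/54031 = 4816/(123 + 484 - 12814) - 5840*54031 = 4816/(-12207) - 315541040 = 4816*(-1/12207) - 315541040 = -4816/12207 - 315541040 = -3851809480096/12207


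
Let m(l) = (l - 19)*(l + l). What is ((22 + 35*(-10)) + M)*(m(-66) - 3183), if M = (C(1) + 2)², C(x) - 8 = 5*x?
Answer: -827811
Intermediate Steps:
m(l) = 2*l*(-19 + l) (m(l) = (-19 + l)*(2*l) = 2*l*(-19 + l))
C(x) = 8 + 5*x
M = 225 (M = ((8 + 5*1) + 2)² = ((8 + 5) + 2)² = (13 + 2)² = 15² = 225)
((22 + 35*(-10)) + M)*(m(-66) - 3183) = ((22 + 35*(-10)) + 225)*(2*(-66)*(-19 - 66) - 3183) = ((22 - 350) + 225)*(2*(-66)*(-85) - 3183) = (-328 + 225)*(11220 - 3183) = -103*8037 = -827811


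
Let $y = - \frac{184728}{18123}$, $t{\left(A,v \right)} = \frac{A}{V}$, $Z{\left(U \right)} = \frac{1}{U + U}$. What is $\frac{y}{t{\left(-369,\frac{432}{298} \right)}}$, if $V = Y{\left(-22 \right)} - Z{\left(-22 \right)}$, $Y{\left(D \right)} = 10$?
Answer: $\frac{107758}{389213} \approx 0.27686$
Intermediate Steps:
$Z{\left(U \right)} = \frac{1}{2 U}$
$V = \frac{441}{44}$ ($V = 10 - \frac{1}{2 \left(-22\right)} = 10 - \frac{1}{2} \left(- \frac{1}{22}\right) = 10 - - \frac{1}{44} = 10 + \frac{1}{44} = \frac{441}{44} \approx 10.023$)
$t{\left(A,v \right)} = \frac{44 A}{441}$ ($t{\left(A,v \right)} = \frac{A}{\frac{441}{44}} = A \frac{44}{441} = \frac{44 A}{441}$)
$y = - \frac{61576}{6041}$ ($y = \left(-184728\right) \frac{1}{18123} = - \frac{61576}{6041} \approx -10.193$)
$\frac{y}{t{\left(-369,\frac{432}{298} \right)}} = - \frac{61576}{6041 \cdot \frac{44}{441} \left(-369\right)} = - \frac{61576}{6041 \left(- \frac{1804}{49}\right)} = \left(- \frac{61576}{6041}\right) \left(- \frac{49}{1804}\right) = \frac{107758}{389213}$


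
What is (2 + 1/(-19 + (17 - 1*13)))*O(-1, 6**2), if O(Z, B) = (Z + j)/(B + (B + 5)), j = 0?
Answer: -29/1155 ≈ -0.025108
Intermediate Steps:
O(Z, B) = Z/(5 + 2*B) (O(Z, B) = (Z + 0)/(B + (B + 5)) = Z/(B + (5 + B)) = Z/(5 + 2*B))
(2 + 1/(-19 + (17 - 1*13)))*O(-1, 6**2) = (2 + 1/(-19 + (17 - 1*13)))*(-1/(5 + 2*6**2)) = (2 + 1/(-19 + (17 - 13)))*(-1/(5 + 2*36)) = (2 + 1/(-19 + 4))*(-1/(5 + 72)) = (2 + 1/(-15))*(-1/77) = (2 - 1/15)*(-1*1/77) = (29/15)*(-1/77) = -29/1155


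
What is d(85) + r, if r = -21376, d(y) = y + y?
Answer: -21206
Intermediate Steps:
d(y) = 2*y
d(85) + r = 2*85 - 21376 = 170 - 21376 = -21206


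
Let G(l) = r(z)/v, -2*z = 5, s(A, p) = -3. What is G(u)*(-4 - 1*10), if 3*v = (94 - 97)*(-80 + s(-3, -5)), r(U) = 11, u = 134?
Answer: -154/83 ≈ -1.8554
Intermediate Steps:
z = -5/2 (z = -1/2*5 = -5/2 ≈ -2.5000)
v = 83 (v = ((94 - 97)*(-80 - 3))/3 = (-3*(-83))/3 = (1/3)*249 = 83)
G(l) = 11/83
G(u)*(-4 - 1*10) = 11*(-4 - 1*10)/83 = 11*(-4 - 10)/83 = (11/83)*(-14) = -154/83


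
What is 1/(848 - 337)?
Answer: 1/511 ≈ 0.0019569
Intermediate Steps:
1/(848 - 337) = 1/511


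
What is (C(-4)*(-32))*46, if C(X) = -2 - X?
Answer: -2944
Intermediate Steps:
(C(-4)*(-32))*46 = ((-2 - 1*(-4))*(-32))*46 = ((-2 + 4)*(-32))*46 = (2*(-32))*46 = -64*46 = -2944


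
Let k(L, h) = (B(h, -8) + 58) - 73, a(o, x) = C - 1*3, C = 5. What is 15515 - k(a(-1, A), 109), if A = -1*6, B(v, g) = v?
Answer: 15421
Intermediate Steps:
A = -6
a(o, x) = 2 (a(o, x) = 5 - 1*3 = 5 - 3 = 2)
k(L, h) = -15 + h (k(L, h) = (h + 58) - 73 = (58 + h) - 73 = -15 + h)
15515 - k(a(-1, A), 109) = 15515 - (-15 + 109) = 15515 - 1*94 = 15515 - 94 = 15421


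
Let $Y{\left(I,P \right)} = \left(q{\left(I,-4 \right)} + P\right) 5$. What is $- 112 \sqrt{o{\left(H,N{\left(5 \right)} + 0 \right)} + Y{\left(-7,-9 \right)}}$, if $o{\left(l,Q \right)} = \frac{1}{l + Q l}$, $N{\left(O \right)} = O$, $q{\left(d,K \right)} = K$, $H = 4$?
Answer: $- \frac{28 i \sqrt{9354}}{3} \approx - 902.68 i$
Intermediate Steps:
$Y{\left(I,P \right)} = -20 + 5 P$ ($Y{\left(I,P \right)} = \left(-4 + P\right) 5 = -20 + 5 P$)
$- 112 \sqrt{o{\left(H,N{\left(5 \right)} + 0 \right)} + Y{\left(-7,-9 \right)}} = - 112 \sqrt{\frac{1}{4 \left(1 + \left(5 + 0\right)\right)} + \left(-20 + 5 \left(-9\right)\right)} = - 112 \sqrt{\frac{1}{4 \left(1 + 5\right)} - 65} = - 112 \sqrt{\frac{1}{4 \cdot 6} - 65} = - 112 \sqrt{\frac{1}{4} \cdot \frac{1}{6} - 65} = - 112 \sqrt{\frac{1}{24} - 65} = - 112 \sqrt{- \frac{1559}{24}} = - 112 \frac{i \sqrt{9354}}{12} = - \frac{28 i \sqrt{9354}}{3}$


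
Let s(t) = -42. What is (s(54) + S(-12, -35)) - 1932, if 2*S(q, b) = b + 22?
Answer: -3961/2 ≈ -1980.5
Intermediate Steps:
S(q, b) = 11 + b/2 (S(q, b) = (b + 22)/2 = (22 + b)/2 = 11 + b/2)
(s(54) + S(-12, -35)) - 1932 = (-42 + (11 + (½)*(-35))) - 1932 = (-42 + (11 - 35/2)) - 1932 = (-42 - 13/2) - 1932 = -97/2 - 1932 = -3961/2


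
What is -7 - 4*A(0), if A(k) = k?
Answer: -7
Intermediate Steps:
-7 - 4*A(0) = -7 - 4*0 = -7 + 0 = -7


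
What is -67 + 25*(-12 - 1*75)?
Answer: -2242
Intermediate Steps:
-67 + 25*(-12 - 1*75) = -67 + 25*(-12 - 75) = -67 + 25*(-87) = -67 - 2175 = -2242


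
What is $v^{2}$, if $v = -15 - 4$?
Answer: $361$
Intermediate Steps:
$v = -19$ ($v = -15 - 4 = -19$)
$v^{2} = \left(-19\right)^{2} = 361$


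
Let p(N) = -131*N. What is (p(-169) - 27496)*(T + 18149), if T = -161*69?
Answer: -37713280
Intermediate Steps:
T = -11109
(p(-169) - 27496)*(T + 18149) = (-131*(-169) - 27496)*(-11109 + 18149) = (22139 - 27496)*7040 = -5357*7040 = -37713280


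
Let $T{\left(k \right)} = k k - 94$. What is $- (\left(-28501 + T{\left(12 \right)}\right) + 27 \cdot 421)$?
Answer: $17084$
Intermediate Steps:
$T{\left(k \right)} = -94 + k^{2}$ ($T{\left(k \right)} = k^{2} - 94 = -94 + k^{2}$)
$- (\left(-28501 + T{\left(12 \right)}\right) + 27 \cdot 421) = - (\left(-28501 - \left(94 - 12^{2}\right)\right) + 27 \cdot 421) = - (\left(-28501 + \left(-94 + 144\right)\right) + 11367) = - (\left(-28501 + 50\right) + 11367) = - (-28451 + 11367) = \left(-1\right) \left(-17084\right) = 17084$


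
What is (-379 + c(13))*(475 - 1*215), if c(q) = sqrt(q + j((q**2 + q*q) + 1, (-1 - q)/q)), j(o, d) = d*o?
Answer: -98540 + 20*I*sqrt(59501) ≈ -98540.0 + 4878.6*I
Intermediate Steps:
c(q) = sqrt(q + (1 + 2*q**2)*(-1 - q)/q) (c(q) = sqrt(q + ((-1 - q)/q)*((q**2 + q*q) + 1)) = sqrt(q + ((-1 - q)/q)*((q**2 + q**2) + 1)) = sqrt(q + ((-1 - q)/q)*(2*q**2 + 1)) = sqrt(q + ((-1 - q)/q)*(1 + 2*q**2)) = sqrt(q + (1 + 2*q**2)*(-1 - q)/q))
(-379 + c(13))*(475 - 1*215) = (-379 + sqrt(-1 - 1*13 - 1/13 - 2*13**2))*(475 - 1*215) = (-379 + sqrt(-1 - 13 - 1*1/13 - 2*169))*(475 - 215) = (-379 + sqrt(-1 - 13 - 1/13 - 338))*260 = (-379 + sqrt(-4577/13))*260 = (-379 + I*sqrt(59501)/13)*260 = -98540 + 20*I*sqrt(59501)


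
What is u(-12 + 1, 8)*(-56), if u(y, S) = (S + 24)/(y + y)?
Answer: 896/11 ≈ 81.455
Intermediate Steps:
u(y, S) = (24 + S)/(2*y) (u(y, S) = (24 + S)/((2*y)) = (24 + S)*(1/(2*y)) = (24 + S)/(2*y))
u(-12 + 1, 8)*(-56) = ((24 + 8)/(2*(-12 + 1)))*(-56) = ((½)*32/(-11))*(-56) = ((½)*(-1/11)*32)*(-56) = -16/11*(-56) = 896/11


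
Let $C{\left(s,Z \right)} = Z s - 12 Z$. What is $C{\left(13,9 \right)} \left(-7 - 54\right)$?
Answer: $-549$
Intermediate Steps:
$C{\left(s,Z \right)} = - 12 Z + Z s$
$C{\left(13,9 \right)} \left(-7 - 54\right) = 9 \left(-12 + 13\right) \left(-7 - 54\right) = 9 \cdot 1 \left(-61\right) = 9 \left(-61\right) = -549$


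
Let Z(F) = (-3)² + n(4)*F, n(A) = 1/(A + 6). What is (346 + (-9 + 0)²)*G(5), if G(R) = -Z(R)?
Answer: -8113/2 ≈ -4056.5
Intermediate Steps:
n(A) = 1/(6 + A)
Z(F) = 9 + F/10 (Z(F) = (-3)² + F/(6 + 4) = 9 + F/10)
G(R) = -9 - R/10 (G(R) = -(9 + R/10) = -9 - R/10)
(346 + (-9 + 0)²)*G(5) = (346 + (-9 + 0)²)*(-9 - ⅒*5) = (346 + (-9)²)*(-9 - ½) = (346 + 81)*(-19/2) = 427*(-19/2) = -8113/2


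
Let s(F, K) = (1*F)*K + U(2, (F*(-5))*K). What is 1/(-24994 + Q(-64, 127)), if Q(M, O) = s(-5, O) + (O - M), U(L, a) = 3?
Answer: -1/25435 ≈ -3.9316e-5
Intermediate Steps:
s(F, K) = 3 + F*K (s(F, K) = (1*F)*K + 3 = F*K + 3 = 3 + F*K)
Q(M, O) = 3 - M - 4*O (Q(M, O) = (3 - 5*O) + (O - M) = 3 - M - 4*O)
1/(-24994 + Q(-64, 127)) = 1/(-24994 + (3 - 1*(-64) - 4*127)) = 1/(-24994 + (3 + 64 - 508)) = 1/(-24994 - 441) = 1/(-25435) = -1/25435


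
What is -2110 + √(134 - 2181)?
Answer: -2110 + I*√2047 ≈ -2110.0 + 45.244*I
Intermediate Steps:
-2110 + √(134 - 2181) = -2110 + √(-2047) = -2110 + I*√2047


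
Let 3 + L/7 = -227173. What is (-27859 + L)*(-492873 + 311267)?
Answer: 293855034146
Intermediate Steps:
L = -1590232 (L = -21 + 7*(-227173) = -21 - 1590211 = -1590232)
(-27859 + L)*(-492873 + 311267) = (-27859 - 1590232)*(-492873 + 311267) = -1618091*(-181606) = 293855034146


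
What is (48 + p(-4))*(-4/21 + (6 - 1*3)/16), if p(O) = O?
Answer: -11/84 ≈ -0.13095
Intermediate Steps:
(48 + p(-4))*(-4/21 + (6 - 1*3)/16) = (48 - 4)*(-4/21 + (6 - 1*3)/16) = 44*(-4*1/21 + (6 - 3)*(1/16)) = 44*(-4/21 + 3*(1/16)) = 44*(-4/21 + 3/16) = 44*(-1/336) = -11/84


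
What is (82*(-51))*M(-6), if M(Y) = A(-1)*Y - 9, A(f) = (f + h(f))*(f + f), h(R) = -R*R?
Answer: 138006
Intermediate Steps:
h(R) = -R²
A(f) = 2*f*(f - f²) (A(f) = (f - f²)*(f + f) = (f - f²)*(2*f) = 2*f*(f - f²))
M(Y) = -9 + 4*Y (M(Y) = (2*(-1)²*(1 - 1*(-1)))*Y - 9 = (2*1*(1 + 1))*Y - 9 = (2*1*2)*Y - 9 = 4*Y - 9 = -9 + 4*Y)
(82*(-51))*M(-6) = (82*(-51))*(-9 + 4*(-6)) = -4182*(-9 - 24) = -4182*(-33) = 138006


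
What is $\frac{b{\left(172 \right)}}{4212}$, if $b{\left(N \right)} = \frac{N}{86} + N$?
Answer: $\frac{29}{702} \approx 0.041311$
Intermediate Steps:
$b{\left(N \right)} = \frac{87 N}{86}$ ($b{\left(N \right)} = N \frac{1}{86} + N = \frac{N}{86} + N = \frac{87 N}{86}$)
$\frac{b{\left(172 \right)}}{4212} = \frac{\frac{87}{86} \cdot 172}{4212} = 174 \cdot \frac{1}{4212} = \frac{29}{702}$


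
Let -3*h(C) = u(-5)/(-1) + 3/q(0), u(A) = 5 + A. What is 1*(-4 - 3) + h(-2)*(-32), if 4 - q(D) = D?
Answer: 1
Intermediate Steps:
q(D) = 4 - D
h(C) = -¼ (h(C) = -((5 - 5)/(-1) + 3/(4 - 1*0))/3 = -(0*(-1) + 3/(4 + 0))/3 = -(0 + 3/4)/3 = -(0 + 3*(¼))/3 = -(0 + ¾)/3 = -⅓*¾ = -¼)
1*(-4 - 3) + h(-2)*(-32) = 1*(-4 - 3) - ¼*(-32) = 1*(-7) + 8 = -7 + 8 = 1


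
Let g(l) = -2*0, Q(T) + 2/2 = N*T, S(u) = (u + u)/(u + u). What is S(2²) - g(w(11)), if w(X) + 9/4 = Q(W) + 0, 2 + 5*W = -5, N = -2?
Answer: 1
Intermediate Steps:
W = -7/5 (W = -⅖ + (⅕)*(-5) = -⅖ - 1 = -7/5 ≈ -1.4000)
S(u) = 1 (S(u) = (2*u)/((2*u)) = (2*u)*(1/(2*u)) = 1)
Q(T) = -1 - 2*T
w(X) = -9/20 (w(X) = -9/4 + ((-1 - 2*(-7/5)) + 0) = -9/4 + ((-1 + 14/5) + 0) = -9/4 + (9/5 + 0) = -9/4 + 9/5 = -9/20)
g(l) = 0
S(2²) - g(w(11)) = 1 - 1*0 = 1 + 0 = 1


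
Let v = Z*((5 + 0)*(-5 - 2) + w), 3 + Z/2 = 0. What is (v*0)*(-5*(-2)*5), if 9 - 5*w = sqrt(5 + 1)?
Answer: 0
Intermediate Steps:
w = 9/5 - sqrt(6)/5 (w = 9/5 - sqrt(5 + 1)/5 = 9/5 - sqrt(6)/5 ≈ 1.3101)
Z = -6 (Z = -6 + 2*0 = -6 + 0 = -6)
v = 996/5 + 6*sqrt(6)/5 (v = -6*((5 + 0)*(-5 - 2) + (9/5 - sqrt(6)/5)) = -6*(5*(-7) + (9/5 - sqrt(6)/5)) = -6*(-35 + (9/5 - sqrt(6)/5)) = -6*(-166/5 - sqrt(6)/5) = 996/5 + 6*sqrt(6)/5 ≈ 202.14)
(v*0)*(-5*(-2)*5) = ((996/5 + 6*sqrt(6)/5)*0)*(-5*(-2)*5) = 0*(10*5) = 0*50 = 0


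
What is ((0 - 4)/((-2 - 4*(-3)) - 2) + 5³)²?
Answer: 62001/4 ≈ 15500.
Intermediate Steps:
((0 - 4)/((-2 - 4*(-3)) - 2) + 5³)² = (-4/((-2 + 12) - 2) + 125)² = (-4/(10 - 2) + 125)² = (-4/8 + 125)² = ((⅛)*(-4) + 125)² = (-½ + 125)² = (249/2)² = 62001/4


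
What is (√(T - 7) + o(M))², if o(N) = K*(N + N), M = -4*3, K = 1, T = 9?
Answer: (24 - √2)² ≈ 510.12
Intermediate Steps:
M = -12
o(N) = 2*N (o(N) = 1*(N + N) = 1*(2*N) = 2*N)
(√(T - 7) + o(M))² = (√(9 - 7) + 2*(-12))² = (√2 - 24)² = (-24 + √2)²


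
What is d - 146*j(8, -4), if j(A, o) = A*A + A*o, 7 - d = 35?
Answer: -4700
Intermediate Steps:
d = -28 (d = 7 - 1*35 = 7 - 35 = -28)
j(A, o) = A² + A*o
d - 146*j(8, -4) = -28 - 1168*(8 - 4) = -28 - 1168*4 = -28 - 146*32 = -28 - 4672 = -4700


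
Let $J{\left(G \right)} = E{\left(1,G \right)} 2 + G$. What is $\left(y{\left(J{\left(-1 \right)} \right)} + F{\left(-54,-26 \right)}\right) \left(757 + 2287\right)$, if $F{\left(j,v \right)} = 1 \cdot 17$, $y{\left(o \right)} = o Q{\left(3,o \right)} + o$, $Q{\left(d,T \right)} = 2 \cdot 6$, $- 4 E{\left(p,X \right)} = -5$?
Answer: $111106$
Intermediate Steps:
$E{\left(p,X \right)} = \frac{5}{4}$ ($E{\left(p,X \right)} = \left(- \frac{1}{4}\right) \left(-5\right) = \frac{5}{4}$)
$Q{\left(d,T \right)} = 12$
$J{\left(G \right)} = \frac{5}{2} + G$ ($J{\left(G \right)} = \frac{5}{4} \cdot 2 + G = \frac{5}{2} + G$)
$y{\left(o \right)} = 13 o$ ($y{\left(o \right)} = o 12 + o = 12 o + o = 13 o$)
$F{\left(j,v \right)} = 17$
$\left(y{\left(J{\left(-1 \right)} \right)} + F{\left(-54,-26 \right)}\right) \left(757 + 2287\right) = \left(13 \left(\frac{5}{2} - 1\right) + 17\right) \left(757 + 2287\right) = \left(13 \cdot \frac{3}{2} + 17\right) 3044 = \left(\frac{39}{2} + 17\right) 3044 = \frac{73}{2} \cdot 3044 = 111106$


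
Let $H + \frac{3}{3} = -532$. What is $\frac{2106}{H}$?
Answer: $- \frac{162}{41} \approx -3.9512$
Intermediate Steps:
$H = -533$ ($H = -1 - 532 = -533$)
$\frac{2106}{H} = \frac{2106}{-533} = 2106 \left(- \frac{1}{533}\right) = - \frac{162}{41}$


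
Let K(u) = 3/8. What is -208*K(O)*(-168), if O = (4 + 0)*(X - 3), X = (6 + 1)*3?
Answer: 13104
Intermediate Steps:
X = 21 (X = 7*3 = 21)
O = 72 (O = (4 + 0)*(21 - 3) = 4*18 = 72)
K(u) = 3/8 (K(u) = 3*(⅛) = 3/8)
-208*K(O)*(-168) = -208*3/8*(-168) = -78*(-168) = 13104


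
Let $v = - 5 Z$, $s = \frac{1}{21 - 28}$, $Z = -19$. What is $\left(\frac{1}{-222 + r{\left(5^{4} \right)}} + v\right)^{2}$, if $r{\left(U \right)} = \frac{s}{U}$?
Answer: $\frac{8512732424380900}{943328505001} \approx 9024.1$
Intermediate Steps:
$s = - \frac{1}{7}$ ($s = \frac{1}{-7} = - \frac{1}{7} \approx -0.14286$)
$v = 95$ ($v = \left(-5\right) \left(-19\right) = 95$)
$r{\left(U \right)} = - \frac{1}{7 U}$
$\left(\frac{1}{-222 + r{\left(5^{4} \right)}} + v\right)^{2} = \left(\frac{1}{-222 - \frac{1}{7 \cdot 5^{4}}} + 95\right)^{2} = \left(\frac{1}{-222 - \frac{1}{7 \cdot 625}} + 95\right)^{2} = \left(\frac{1}{-222 - \frac{1}{4375}} + 95\right)^{2} = \left(\frac{1}{- \frac{971251}{4375}} + 95\right)^{2} = \left(- \frac{4375}{971251} + 95\right)^{2} = \left(\frac{92264470}{971251}\right)^{2} = \frac{8512732424380900}{943328505001}$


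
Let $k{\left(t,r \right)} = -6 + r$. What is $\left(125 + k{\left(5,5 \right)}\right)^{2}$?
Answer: $15376$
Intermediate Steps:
$\left(125 + k{\left(5,5 \right)}\right)^{2} = \left(125 + \left(-6 + 5\right)\right)^{2} = \left(125 - 1\right)^{2} = 124^{2} = 15376$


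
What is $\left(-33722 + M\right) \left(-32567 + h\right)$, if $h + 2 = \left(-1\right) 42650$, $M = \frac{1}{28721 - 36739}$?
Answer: $\frac{20337938651343}{8018} \approx 2.5365 \cdot 10^{9}$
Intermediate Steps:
$M = - \frac{1}{8018}$ ($M = \frac{1}{-8018} = - \frac{1}{8018} \approx -0.00012472$)
$h = -42652$ ($h = -2 - 42650 = -42652$)
$\left(-33722 + M\right) \left(-32567 + h\right) = \left(-33722 - \frac{1}{8018}\right) \left(-32567 - 42652\right) = \left(- \frac{270382997}{8018}\right) \left(-75219\right) = \frac{20337938651343}{8018}$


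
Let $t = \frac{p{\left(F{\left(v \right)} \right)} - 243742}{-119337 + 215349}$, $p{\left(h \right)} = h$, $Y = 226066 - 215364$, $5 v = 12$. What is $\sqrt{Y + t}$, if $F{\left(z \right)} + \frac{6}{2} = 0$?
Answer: $\frac{\sqrt{2739746902893}}{16002} \approx 103.44$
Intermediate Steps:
$v = \frac{12}{5}$ ($v = \frac{1}{5} \cdot 12 = \frac{12}{5} \approx 2.4$)
$F{\left(z \right)} = -3$ ($F{\left(z \right)} = -3 + 0 = -3$)
$Y = 10702$ ($Y = 226066 - 215364 = 10702$)
$t = - \frac{243745}{96012}$ ($t = \frac{-3 - 243742}{-119337 + 215349} = - \frac{243745}{96012} \approx -2.5387$)
$\sqrt{Y + t} = \sqrt{10702 - \frac{243745}{96012}} = \sqrt{\frac{1027276679}{96012}} = \frac{\sqrt{2739746902893}}{16002}$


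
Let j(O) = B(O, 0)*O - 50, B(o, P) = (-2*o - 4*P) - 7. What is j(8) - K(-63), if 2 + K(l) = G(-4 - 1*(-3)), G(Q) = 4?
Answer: -236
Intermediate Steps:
K(l) = 2 (K(l) = -2 + 4 = 2)
B(o, P) = -7 - 4*P - 2*o (B(o, P) = (-4*P - 2*o) - 7 = -7 - 4*P - 2*o)
j(O) = -50 + O*(-7 - 2*O) (j(O) = (-7 - 4*0 - 2*O)*O - 50 = (-7 + 0 - 2*O)*O - 50 = (-7 - 2*O)*O - 50 = O*(-7 - 2*O) - 50 = -50 + O*(-7 - 2*O))
j(8) - K(-63) = (-50 - 1*8*(7 + 2*8)) - 1*2 = (-50 - 1*8*(7 + 16)) - 2 = (-50 - 1*8*23) - 2 = (-50 - 184) - 2 = -234 - 2 = -236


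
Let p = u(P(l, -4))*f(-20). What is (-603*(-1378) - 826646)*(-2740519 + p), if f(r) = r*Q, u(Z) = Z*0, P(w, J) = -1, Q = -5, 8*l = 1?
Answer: -11751345472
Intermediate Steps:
l = ⅛ (l = (⅛)*1 = ⅛ ≈ 0.12500)
u(Z) = 0
f(r) = -5*r (f(r) = r*(-5) = -5*r)
p = 0 (p = 0*(-5*(-20)) = 0*100 = 0)
(-603*(-1378) - 826646)*(-2740519 + p) = (-603*(-1378) - 826646)*(-2740519 + 0) = (830934 - 826646)*(-2740519) = 4288*(-2740519) = -11751345472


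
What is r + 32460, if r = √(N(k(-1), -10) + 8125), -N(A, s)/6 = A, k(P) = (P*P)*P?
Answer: 32460 + √8131 ≈ 32550.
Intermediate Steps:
k(P) = P³ (k(P) = P²*P = P³)
N(A, s) = -6*A
r = √8131 (r = √(-6*(-1)³ + 8125) = √(-6*(-1) + 8125) = √(6 + 8125) = √8131 ≈ 90.172)
r + 32460 = √8131 + 32460 = 32460 + √8131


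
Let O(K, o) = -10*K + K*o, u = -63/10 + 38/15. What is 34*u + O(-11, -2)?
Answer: 59/15 ≈ 3.9333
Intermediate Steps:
u = -113/30 (u = -63*⅒ + 38*(1/15) = -63/10 + 38/15 = -113/30 ≈ -3.7667)
34*u + O(-11, -2) = 34*(-113/30) - 11*(-10 - 2) = -1921/15 - 11*(-12) = -1921/15 + 132 = 59/15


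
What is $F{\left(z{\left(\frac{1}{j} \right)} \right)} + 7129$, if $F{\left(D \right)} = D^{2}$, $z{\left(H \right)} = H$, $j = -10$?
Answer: $\frac{712901}{100} \approx 7129.0$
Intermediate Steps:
$F{\left(z{\left(\frac{1}{j} \right)} \right)} + 7129 = \left(\frac{1}{-10}\right)^{2} + 7129 = \left(- \frac{1}{10}\right)^{2} + 7129 = \frac{1}{100} + 7129 = \frac{712901}{100}$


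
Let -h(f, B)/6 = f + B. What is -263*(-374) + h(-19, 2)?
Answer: 98464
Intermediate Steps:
h(f, B) = -6*B - 6*f (h(f, B) = -6*(f + B) = -6*(B + f) = -6*B - 6*f)
-263*(-374) + h(-19, 2) = -263*(-374) + (-6*2 - 6*(-19)) = 98362 + (-12 + 114) = 98362 + 102 = 98464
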